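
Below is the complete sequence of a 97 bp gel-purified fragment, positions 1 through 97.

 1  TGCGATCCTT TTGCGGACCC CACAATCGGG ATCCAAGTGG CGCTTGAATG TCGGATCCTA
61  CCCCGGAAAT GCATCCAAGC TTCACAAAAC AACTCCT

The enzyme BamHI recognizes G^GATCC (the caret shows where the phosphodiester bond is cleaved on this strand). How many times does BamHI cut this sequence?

GGATCC occurs starting at positions 29, 53.
BamHI cuts at 2 sites.

2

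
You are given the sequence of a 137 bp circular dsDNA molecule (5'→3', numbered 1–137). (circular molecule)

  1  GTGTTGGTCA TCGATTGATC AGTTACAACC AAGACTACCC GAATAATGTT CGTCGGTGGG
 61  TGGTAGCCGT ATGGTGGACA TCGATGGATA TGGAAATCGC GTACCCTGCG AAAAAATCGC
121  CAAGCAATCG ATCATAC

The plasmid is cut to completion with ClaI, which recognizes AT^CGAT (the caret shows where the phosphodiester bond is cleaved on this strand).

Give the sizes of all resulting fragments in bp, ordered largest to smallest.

70, 47, 20 bp

ClaI sites (ATCGAT) start at positions 10, 80, 127.
ClaI cuts after base 2 of each site, so after positions 11, 81, 128.
Circular molecule, 3 cuts → 3 fragments:
  12–81 → 70 bp
  82–128 → 47 bp
  129–137 then 1–11 → 9 + 11 = 20 bp
Sorted largest to smallest: 70, 47, 20 bp.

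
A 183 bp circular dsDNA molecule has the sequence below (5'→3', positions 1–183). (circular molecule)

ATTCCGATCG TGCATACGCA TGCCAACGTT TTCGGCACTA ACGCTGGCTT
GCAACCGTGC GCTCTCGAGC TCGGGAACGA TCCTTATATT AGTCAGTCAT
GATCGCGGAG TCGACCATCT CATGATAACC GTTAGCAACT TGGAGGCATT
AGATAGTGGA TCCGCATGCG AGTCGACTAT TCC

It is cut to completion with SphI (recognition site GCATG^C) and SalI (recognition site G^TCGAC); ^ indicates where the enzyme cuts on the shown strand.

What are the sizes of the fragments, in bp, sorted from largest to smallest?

88, 58, 33, 4 bp

SphI sites (GCATGC) start at positions 18, 164.
SphI cuts after base 5 of each site (before the last base), so after positions 22, 168.
SalI sites (GTCGAC) start at positions 110, 172.
SalI cuts after the first base of each site, so after positions 110, 172.
Combined cut positions: 22, 110, 168, 172.
Circular molecule, 4 cuts → 4 fragments:
  23–110 → 88 bp
  111–168 → 58 bp
  169–172 → 4 bp
  173–183 then 1–22 → 11 + 22 = 33 bp
Sorted largest to smallest: 88, 58, 33, 4 bp.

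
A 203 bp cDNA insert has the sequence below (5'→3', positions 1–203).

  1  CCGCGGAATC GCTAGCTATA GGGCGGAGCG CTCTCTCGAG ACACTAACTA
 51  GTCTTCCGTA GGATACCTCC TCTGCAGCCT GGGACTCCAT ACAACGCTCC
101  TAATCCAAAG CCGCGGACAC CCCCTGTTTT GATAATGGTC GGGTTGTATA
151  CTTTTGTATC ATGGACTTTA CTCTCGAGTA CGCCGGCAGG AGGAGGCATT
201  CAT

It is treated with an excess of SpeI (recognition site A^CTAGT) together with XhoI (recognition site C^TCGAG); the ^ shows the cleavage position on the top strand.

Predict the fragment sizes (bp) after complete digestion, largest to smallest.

The SpeI site (ACTAGT) starts at position 47.
SpeI cuts after the first base of each site, so after position 47.
XhoI sites (CTCGAG) start at positions 35, 173.
XhoI cuts after the first base of each site, so after positions 35, 173.
Combined cut positions: 35, 47, 173.
Linear molecule, 3 cuts → 4 fragments:
  1–35 → 35 bp
  36–47 → 12 bp
  48–173 → 126 bp
  174–203 → 30 bp
Sorted largest to smallest: 126, 35, 30, 12 bp.

126, 35, 30, 12 bp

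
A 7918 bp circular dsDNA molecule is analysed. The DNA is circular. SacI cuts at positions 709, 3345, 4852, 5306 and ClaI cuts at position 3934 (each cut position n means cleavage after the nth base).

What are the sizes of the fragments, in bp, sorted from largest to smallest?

Combined cut positions (sorted): 709, 3345, 3934, 4852, 5306.
Circular molecule, 5 cuts → 5 fragments:
  3345 − 709 = 2636 bp
  3934 − 3345 = 589 bp
  4852 − 3934 = 918 bp
  5306 − 4852 = 454 bp
  wrap: 7918 − 5306 + 709 = 3321 bp
Sorted largest to smallest: 3321, 2636, 918, 589, 454 bp.

3321, 2636, 918, 589, 454 bp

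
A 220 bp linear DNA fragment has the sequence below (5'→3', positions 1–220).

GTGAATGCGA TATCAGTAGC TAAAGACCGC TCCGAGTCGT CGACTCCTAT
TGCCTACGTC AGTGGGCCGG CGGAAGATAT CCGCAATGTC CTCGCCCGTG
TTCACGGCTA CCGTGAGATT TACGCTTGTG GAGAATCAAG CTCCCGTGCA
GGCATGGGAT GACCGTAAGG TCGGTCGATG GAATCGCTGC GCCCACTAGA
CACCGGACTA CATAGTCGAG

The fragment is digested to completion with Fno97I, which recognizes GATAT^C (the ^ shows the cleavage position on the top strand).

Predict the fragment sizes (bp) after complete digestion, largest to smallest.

140, 67, 13 bp

Fno97I sites (GATATC) start at positions 9, 76.
Fno97I cuts after base 5 of each site (before the last base), so after positions 13, 80.
Linear molecule, 2 cuts → 3 fragments:
  1–13 → 13 bp
  14–80 → 67 bp
  81–220 → 140 bp
Sorted largest to smallest: 140, 67, 13 bp.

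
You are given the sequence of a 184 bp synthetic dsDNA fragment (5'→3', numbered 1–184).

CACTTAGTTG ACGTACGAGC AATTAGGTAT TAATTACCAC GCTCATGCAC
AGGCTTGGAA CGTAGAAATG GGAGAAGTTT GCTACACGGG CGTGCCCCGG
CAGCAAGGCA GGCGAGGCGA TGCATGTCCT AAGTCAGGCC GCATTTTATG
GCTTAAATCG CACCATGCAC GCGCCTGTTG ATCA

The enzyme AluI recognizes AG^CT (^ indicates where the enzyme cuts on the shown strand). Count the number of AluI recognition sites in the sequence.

0

No occurrence of AGCT is present in the sequence.
AluI does not cut: 0 sites.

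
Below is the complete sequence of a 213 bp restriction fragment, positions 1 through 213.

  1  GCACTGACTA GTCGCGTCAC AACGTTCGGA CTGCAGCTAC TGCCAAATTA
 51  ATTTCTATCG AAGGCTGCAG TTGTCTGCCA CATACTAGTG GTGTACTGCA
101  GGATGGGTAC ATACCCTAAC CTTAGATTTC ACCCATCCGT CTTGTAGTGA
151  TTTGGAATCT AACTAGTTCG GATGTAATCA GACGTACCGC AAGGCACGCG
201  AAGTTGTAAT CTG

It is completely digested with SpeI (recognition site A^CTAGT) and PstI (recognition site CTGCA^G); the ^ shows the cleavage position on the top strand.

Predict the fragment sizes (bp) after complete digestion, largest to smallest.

SpeI sites (ACTAGT) start at positions 7, 84, 162.
SpeI cuts after the first base of each site, so after positions 7, 84, 162.
PstI sites (CTGCAG) start at positions 31, 65, 96.
PstI cuts after base 5 of each site (before the last base), so after positions 35, 69, 100.
Combined cut positions: 7, 35, 69, 84, 100, 162.
Linear molecule, 6 cuts → 7 fragments:
  1–7 → 7 bp
  8–35 → 28 bp
  36–69 → 34 bp
  70–84 → 15 bp
  85–100 → 16 bp
  101–162 → 62 bp
  163–213 → 51 bp
Sorted largest to smallest: 62, 51, 34, 28, 16, 15, 7 bp.

62, 51, 34, 28, 16, 15, 7 bp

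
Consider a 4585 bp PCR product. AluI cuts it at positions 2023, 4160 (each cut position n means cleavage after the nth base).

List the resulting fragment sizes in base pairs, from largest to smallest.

Linear molecule, 2 cuts → 3 fragments:
  2023 − 0 = 2023 bp
  4160 − 2023 = 2137 bp
  4585 − 4160 = 425 bp
Sorted largest to smallest: 2137, 2023, 425 bp.

2137, 2023, 425 bp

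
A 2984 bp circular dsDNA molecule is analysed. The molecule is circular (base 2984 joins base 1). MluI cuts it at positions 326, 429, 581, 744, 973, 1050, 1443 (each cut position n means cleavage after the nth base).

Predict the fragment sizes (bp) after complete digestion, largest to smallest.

Circular molecule, 7 cuts → 7 fragments:
  429 − 326 = 103 bp
  581 − 429 = 152 bp
  744 − 581 = 163 bp
  973 − 744 = 229 bp
  1050 − 973 = 77 bp
  1443 − 1050 = 393 bp
  wrap: 2984 − 1443 + 326 = 1867 bp
Sorted largest to smallest: 1867, 393, 229, 163, 152, 103, 77 bp.

1867, 393, 229, 163, 152, 103, 77 bp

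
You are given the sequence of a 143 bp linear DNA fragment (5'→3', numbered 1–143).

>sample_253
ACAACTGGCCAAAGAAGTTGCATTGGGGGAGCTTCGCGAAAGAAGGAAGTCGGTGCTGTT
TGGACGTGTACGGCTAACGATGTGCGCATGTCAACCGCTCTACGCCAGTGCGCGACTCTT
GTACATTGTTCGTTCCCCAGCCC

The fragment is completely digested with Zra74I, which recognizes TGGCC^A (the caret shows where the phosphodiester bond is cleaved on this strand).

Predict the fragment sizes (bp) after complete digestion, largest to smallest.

133, 10 bp

The Zra74I site (TGGCCA) starts at position 6.
Zra74I cuts after base 5 of each site (before the last base), so after position 10.
Linear molecule, 1 cut → 2 fragments:
  1–10 → 10 bp
  11–143 → 133 bp
Sorted largest to smallest: 133, 10 bp.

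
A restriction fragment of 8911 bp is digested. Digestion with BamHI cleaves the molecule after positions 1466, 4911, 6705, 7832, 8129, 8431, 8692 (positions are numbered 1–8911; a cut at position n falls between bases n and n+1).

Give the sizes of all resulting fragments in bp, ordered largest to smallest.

3445, 1794, 1466, 1127, 302, 297, 261, 219 bp

Linear molecule, 7 cuts → 8 fragments:
  1466 − 0 = 1466 bp
  4911 − 1466 = 3445 bp
  6705 − 4911 = 1794 bp
  7832 − 6705 = 1127 bp
  8129 − 7832 = 297 bp
  8431 − 8129 = 302 bp
  8692 − 8431 = 261 bp
  8911 − 8692 = 219 bp
Sorted largest to smallest: 3445, 1794, 1466, 1127, 302, 297, 261, 219 bp.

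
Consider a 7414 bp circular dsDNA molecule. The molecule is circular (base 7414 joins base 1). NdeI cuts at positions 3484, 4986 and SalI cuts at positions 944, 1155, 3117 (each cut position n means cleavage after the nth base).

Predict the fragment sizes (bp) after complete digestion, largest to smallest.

Combined cut positions (sorted): 944, 1155, 3117, 3484, 4986.
Circular molecule, 5 cuts → 5 fragments:
  1155 − 944 = 211 bp
  3117 − 1155 = 1962 bp
  3484 − 3117 = 367 bp
  4986 − 3484 = 1502 bp
  wrap: 7414 − 4986 + 944 = 3372 bp
Sorted largest to smallest: 3372, 1962, 1502, 367, 211 bp.

3372, 1962, 1502, 367, 211 bp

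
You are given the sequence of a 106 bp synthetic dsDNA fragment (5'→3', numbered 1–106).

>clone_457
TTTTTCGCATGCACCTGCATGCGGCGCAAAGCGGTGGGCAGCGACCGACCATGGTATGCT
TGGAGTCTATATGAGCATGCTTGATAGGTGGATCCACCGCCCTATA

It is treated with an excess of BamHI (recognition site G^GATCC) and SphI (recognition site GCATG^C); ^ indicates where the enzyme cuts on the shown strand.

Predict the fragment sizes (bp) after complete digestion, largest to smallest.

The BamHI site (GGATCC) starts at position 90.
BamHI cuts after the first base of each site, so after position 90.
SphI sites (GCATGC) start at positions 7, 17, 75.
SphI cuts after base 5 of each site (before the last base), so after positions 11, 21, 79.
Combined cut positions: 11, 21, 79, 90.
Linear molecule, 4 cuts → 5 fragments:
  1–11 → 11 bp
  12–21 → 10 bp
  22–79 → 58 bp
  80–90 → 11 bp
  91–106 → 16 bp
Sorted largest to smallest: 58, 16, 11, 11, 10 bp.

58, 16, 11, 11, 10 bp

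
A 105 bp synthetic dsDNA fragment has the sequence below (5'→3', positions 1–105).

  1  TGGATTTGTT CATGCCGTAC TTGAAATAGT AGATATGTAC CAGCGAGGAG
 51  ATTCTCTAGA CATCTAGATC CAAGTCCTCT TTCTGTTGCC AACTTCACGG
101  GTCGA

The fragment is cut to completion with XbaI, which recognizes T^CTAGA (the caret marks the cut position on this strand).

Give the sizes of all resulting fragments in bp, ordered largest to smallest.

55, 42, 8 bp

XbaI sites (TCTAGA) start at positions 55, 63.
XbaI cuts after the first base of each site, so after positions 55, 63.
Linear molecule, 2 cuts → 3 fragments:
  1–55 → 55 bp
  56–63 → 8 bp
  64–105 → 42 bp
Sorted largest to smallest: 55, 42, 8 bp.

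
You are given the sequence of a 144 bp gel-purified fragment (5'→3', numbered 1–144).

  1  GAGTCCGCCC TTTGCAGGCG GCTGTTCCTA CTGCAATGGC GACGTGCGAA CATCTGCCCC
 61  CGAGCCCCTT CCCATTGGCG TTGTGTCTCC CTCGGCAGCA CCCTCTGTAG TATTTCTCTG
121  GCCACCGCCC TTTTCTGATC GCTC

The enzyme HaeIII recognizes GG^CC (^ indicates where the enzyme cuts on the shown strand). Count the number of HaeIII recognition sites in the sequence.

1

GGCC occurs starting at position 120.
HaeIII cuts at 1 site.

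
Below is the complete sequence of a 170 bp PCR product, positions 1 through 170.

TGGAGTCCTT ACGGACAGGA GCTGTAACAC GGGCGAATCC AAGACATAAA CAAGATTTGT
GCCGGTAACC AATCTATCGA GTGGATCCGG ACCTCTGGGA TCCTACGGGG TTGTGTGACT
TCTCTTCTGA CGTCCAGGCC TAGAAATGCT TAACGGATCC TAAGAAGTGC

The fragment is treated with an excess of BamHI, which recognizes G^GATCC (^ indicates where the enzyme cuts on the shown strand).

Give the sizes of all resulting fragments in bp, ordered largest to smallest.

BamHI sites (GGATCC) start at positions 83, 98, 155.
BamHI cuts after the first base of each site, so after positions 83, 98, 155.
Linear molecule, 3 cuts → 4 fragments:
  1–83 → 83 bp
  84–98 → 15 bp
  99–155 → 57 bp
  156–170 → 15 bp
Sorted largest to smallest: 83, 57, 15, 15 bp.

83, 57, 15, 15 bp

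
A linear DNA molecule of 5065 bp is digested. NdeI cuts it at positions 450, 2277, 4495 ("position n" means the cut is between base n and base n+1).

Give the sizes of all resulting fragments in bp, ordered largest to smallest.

Linear molecule, 3 cuts → 4 fragments:
  450 − 0 = 450 bp
  2277 − 450 = 1827 bp
  4495 − 2277 = 2218 bp
  5065 − 4495 = 570 bp
Sorted largest to smallest: 2218, 1827, 570, 450 bp.

2218, 1827, 570, 450 bp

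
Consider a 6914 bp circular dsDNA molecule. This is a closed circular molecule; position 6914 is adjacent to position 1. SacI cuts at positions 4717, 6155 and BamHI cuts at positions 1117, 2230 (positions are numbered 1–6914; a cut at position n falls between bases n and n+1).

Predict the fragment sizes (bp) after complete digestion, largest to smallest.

2487, 1876, 1438, 1113 bp

Combined cut positions (sorted): 1117, 2230, 4717, 6155.
Circular molecule, 4 cuts → 4 fragments:
  2230 − 1117 = 1113 bp
  4717 − 2230 = 2487 bp
  6155 − 4717 = 1438 bp
  wrap: 6914 − 6155 + 1117 = 1876 bp
Sorted largest to smallest: 2487, 1876, 1438, 1113 bp.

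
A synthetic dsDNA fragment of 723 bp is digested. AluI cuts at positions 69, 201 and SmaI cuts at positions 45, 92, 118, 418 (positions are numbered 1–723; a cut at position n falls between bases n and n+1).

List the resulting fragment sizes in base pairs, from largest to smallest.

305, 217, 83, 45, 26, 24, 23 bp

Combined cut positions (sorted): 45, 69, 92, 118, 201, 418.
Linear molecule, 6 cuts → 7 fragments:
  45 − 0 = 45 bp
  69 − 45 = 24 bp
  92 − 69 = 23 bp
  118 − 92 = 26 bp
  201 − 118 = 83 bp
  418 − 201 = 217 bp
  723 − 418 = 305 bp
Sorted largest to smallest: 305, 217, 83, 45, 26, 24, 23 bp.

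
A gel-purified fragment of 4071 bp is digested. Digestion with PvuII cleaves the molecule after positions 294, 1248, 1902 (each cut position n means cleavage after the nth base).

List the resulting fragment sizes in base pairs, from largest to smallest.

2169, 954, 654, 294 bp

Linear molecule, 3 cuts → 4 fragments:
  294 − 0 = 294 bp
  1248 − 294 = 954 bp
  1902 − 1248 = 654 bp
  4071 − 1902 = 2169 bp
Sorted largest to smallest: 2169, 954, 654, 294 bp.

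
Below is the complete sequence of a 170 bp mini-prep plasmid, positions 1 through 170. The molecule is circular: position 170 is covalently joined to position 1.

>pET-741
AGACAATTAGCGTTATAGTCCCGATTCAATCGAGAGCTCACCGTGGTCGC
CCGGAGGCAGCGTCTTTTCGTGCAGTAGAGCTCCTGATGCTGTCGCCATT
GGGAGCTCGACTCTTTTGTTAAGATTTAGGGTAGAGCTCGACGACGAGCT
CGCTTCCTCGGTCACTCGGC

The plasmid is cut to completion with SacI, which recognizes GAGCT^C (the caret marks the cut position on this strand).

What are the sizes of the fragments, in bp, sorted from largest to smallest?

SacI sites (GAGCTC) start at positions 34, 78, 103, 134, 146.
SacI cuts after base 5 of each site (before the last base), so after positions 38, 82, 107, 138, 150.
Circular molecule, 5 cuts → 5 fragments:
  39–82 → 44 bp
  83–107 → 25 bp
  108–138 → 31 bp
  139–150 → 12 bp
  151–170 then 1–38 → 20 + 38 = 58 bp
Sorted largest to smallest: 58, 44, 31, 25, 12 bp.

58, 44, 31, 25, 12 bp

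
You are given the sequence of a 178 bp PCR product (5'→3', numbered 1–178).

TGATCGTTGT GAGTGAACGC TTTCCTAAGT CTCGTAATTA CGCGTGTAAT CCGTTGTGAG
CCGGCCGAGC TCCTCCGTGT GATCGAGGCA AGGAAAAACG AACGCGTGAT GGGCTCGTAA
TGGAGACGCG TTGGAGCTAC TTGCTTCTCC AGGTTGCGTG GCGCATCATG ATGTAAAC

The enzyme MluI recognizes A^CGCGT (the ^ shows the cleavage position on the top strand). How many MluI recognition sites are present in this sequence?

ACGCGT occurs starting at positions 40, 102, 126.
MluI cuts at 3 sites.

3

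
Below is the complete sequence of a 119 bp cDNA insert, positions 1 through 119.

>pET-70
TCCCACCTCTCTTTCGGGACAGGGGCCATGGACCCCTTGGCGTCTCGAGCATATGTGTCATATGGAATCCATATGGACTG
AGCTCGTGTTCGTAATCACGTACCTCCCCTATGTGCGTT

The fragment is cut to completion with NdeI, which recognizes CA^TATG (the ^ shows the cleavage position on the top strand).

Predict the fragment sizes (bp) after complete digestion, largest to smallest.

51, 48, 11, 9 bp

NdeI sites (CATATG) start at positions 50, 59, 70.
NdeI cuts after base 2 of each site, so after positions 51, 60, 71.
Linear molecule, 3 cuts → 4 fragments:
  1–51 → 51 bp
  52–60 → 9 bp
  61–71 → 11 bp
  72–119 → 48 bp
Sorted largest to smallest: 51, 48, 11, 9 bp.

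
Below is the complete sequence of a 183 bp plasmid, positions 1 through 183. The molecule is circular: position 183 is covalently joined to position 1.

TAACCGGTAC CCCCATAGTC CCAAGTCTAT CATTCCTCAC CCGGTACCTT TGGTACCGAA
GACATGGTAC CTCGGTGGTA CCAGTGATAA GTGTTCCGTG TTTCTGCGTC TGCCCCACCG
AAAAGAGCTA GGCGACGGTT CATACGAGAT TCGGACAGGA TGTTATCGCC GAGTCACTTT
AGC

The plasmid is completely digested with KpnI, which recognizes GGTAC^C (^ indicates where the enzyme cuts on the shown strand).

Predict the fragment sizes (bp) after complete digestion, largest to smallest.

KpnI sites (GGTACC) start at positions 6, 43, 52, 66, 77.
KpnI cuts after base 5 of each site (before the last base), so after positions 10, 47, 56, 70, 81.
Circular molecule, 5 cuts → 5 fragments:
  11–47 → 37 bp
  48–56 → 9 bp
  57–70 → 14 bp
  71–81 → 11 bp
  82–183 then 1–10 → 102 + 10 = 112 bp
Sorted largest to smallest: 112, 37, 14, 11, 9 bp.

112, 37, 14, 11, 9 bp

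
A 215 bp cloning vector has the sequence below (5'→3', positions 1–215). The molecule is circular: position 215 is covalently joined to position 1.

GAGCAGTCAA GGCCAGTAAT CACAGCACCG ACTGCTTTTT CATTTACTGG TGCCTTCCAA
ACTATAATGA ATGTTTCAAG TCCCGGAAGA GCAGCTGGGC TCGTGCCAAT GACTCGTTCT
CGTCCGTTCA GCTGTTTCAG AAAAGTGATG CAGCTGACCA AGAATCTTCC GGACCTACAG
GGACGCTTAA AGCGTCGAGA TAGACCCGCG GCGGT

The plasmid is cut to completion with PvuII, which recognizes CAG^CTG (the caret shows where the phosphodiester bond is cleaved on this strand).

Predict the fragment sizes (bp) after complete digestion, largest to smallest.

PvuII sites (CAGCTG) start at positions 92, 129, 151.
PvuII cuts after base 3 of each site, so after positions 94, 131, 153.
Circular molecule, 3 cuts → 3 fragments:
  95–131 → 37 bp
  132–153 → 22 bp
  154–215 then 1–94 → 62 + 94 = 156 bp
Sorted largest to smallest: 156, 37, 22 bp.

156, 37, 22 bp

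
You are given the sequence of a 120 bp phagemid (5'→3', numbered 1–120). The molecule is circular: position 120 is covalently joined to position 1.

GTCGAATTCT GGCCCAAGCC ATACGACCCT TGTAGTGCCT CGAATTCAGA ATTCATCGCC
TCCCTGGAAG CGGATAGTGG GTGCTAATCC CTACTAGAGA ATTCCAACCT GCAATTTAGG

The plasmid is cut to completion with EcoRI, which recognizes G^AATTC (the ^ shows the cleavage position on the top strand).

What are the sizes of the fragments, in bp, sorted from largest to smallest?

50, 38, 25, 7 bp

EcoRI sites (GAATTC) start at positions 4, 42, 49, 99.
EcoRI cuts after the first base of each site, so after positions 4, 42, 49, 99.
Circular molecule, 4 cuts → 4 fragments:
  5–42 → 38 bp
  43–49 → 7 bp
  50–99 → 50 bp
  100–120 then 1–4 → 21 + 4 = 25 bp
Sorted largest to smallest: 50, 38, 25, 7 bp.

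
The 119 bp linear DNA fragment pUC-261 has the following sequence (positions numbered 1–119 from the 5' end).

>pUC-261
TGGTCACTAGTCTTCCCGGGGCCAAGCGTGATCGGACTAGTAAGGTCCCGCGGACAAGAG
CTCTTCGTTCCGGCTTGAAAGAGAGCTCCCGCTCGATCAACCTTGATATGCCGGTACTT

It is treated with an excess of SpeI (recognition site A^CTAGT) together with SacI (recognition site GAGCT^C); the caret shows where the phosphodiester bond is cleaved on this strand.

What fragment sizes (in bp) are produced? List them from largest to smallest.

SpeI sites (ACTAGT) start at positions 6, 36.
SpeI cuts after the first base of each site, so after positions 6, 36.
SacI sites (GAGCTC) start at positions 58, 83.
SacI cuts after base 5 of each site (before the last base), so after positions 62, 87.
Combined cut positions: 6, 36, 62, 87.
Linear molecule, 4 cuts → 5 fragments:
  1–6 → 6 bp
  7–36 → 30 bp
  37–62 → 26 bp
  63–87 → 25 bp
  88–119 → 32 bp
Sorted largest to smallest: 32, 30, 26, 25, 6 bp.

32, 30, 26, 25, 6 bp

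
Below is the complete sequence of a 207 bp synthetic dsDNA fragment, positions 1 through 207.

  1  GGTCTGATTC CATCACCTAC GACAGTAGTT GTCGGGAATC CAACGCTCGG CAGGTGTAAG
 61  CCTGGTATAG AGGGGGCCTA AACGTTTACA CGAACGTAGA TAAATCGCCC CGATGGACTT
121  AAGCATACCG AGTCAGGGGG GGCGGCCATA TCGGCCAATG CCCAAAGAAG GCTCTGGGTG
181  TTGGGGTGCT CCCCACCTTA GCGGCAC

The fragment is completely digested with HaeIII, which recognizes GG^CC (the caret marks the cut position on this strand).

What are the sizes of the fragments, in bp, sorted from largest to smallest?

HaeIII sites (GGCC) start at positions 75, 144, 153.
HaeIII cuts after base 2 of each site, so after positions 76, 145, 154.
Linear molecule, 3 cuts → 4 fragments:
  1–76 → 76 bp
  77–145 → 69 bp
  146–154 → 9 bp
  155–207 → 53 bp
Sorted largest to smallest: 76, 69, 53, 9 bp.

76, 69, 53, 9 bp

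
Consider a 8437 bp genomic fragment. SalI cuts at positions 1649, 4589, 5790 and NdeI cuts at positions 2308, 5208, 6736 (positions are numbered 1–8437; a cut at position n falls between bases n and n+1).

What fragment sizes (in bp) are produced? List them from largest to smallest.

2281, 1701, 1649, 946, 659, 619, 582 bp

Combined cut positions (sorted): 1649, 2308, 4589, 5208, 5790, 6736.
Linear molecule, 6 cuts → 7 fragments:
  1649 − 0 = 1649 bp
  2308 − 1649 = 659 bp
  4589 − 2308 = 2281 bp
  5208 − 4589 = 619 bp
  5790 − 5208 = 582 bp
  6736 − 5790 = 946 bp
  8437 − 6736 = 1701 bp
Sorted largest to smallest: 2281, 1701, 1649, 946, 659, 619, 582 bp.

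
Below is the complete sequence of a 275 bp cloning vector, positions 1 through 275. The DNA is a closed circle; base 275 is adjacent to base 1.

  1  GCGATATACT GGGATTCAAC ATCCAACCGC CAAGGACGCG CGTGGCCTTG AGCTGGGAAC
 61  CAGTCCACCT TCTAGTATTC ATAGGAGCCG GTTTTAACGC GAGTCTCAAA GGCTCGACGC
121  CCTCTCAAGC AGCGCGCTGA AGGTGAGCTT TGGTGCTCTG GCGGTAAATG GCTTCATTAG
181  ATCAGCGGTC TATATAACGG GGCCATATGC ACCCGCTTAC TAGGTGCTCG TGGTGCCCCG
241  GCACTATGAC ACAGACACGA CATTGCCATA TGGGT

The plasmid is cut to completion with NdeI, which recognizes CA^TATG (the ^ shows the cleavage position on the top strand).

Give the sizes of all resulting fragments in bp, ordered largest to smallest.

NdeI sites (CATATG) start at positions 204, 267.
NdeI cuts after base 2 of each site, so after positions 205, 268.
Circular molecule, 2 cuts → 2 fragments:
  206–268 → 63 bp
  269–275 then 1–205 → 7 + 205 = 212 bp
Sorted largest to smallest: 212, 63 bp.

212, 63 bp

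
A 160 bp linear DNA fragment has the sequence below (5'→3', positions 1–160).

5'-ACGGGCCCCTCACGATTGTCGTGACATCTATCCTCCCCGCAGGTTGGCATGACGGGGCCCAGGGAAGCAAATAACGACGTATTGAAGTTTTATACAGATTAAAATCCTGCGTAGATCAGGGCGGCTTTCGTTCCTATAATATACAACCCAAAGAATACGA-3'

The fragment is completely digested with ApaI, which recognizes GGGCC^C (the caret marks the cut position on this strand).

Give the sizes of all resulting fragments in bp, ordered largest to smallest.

101, 52, 7 bp

ApaI sites (GGGCCC) start at positions 3, 55.
ApaI cuts after base 5 of each site (before the last base), so after positions 7, 59.
Linear molecule, 2 cuts → 3 fragments:
  1–7 → 7 bp
  8–59 → 52 bp
  60–160 → 101 bp
Sorted largest to smallest: 101, 52, 7 bp.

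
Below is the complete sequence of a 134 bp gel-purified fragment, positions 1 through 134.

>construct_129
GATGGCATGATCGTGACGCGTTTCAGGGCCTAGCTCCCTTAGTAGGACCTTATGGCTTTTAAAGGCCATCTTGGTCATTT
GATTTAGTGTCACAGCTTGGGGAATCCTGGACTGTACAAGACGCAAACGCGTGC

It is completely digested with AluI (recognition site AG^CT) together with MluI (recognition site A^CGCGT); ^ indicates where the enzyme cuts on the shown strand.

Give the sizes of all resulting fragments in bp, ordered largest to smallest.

AluI sites (AGCT) start at positions 32, 94.
AluI cuts after base 2 of each site, so after positions 33, 95.
MluI sites (ACGCGT) start at positions 16, 127.
MluI cuts after the first base of each site, so after positions 16, 127.
Combined cut positions: 16, 33, 95, 127.
Linear molecule, 4 cuts → 5 fragments:
  1–16 → 16 bp
  17–33 → 17 bp
  34–95 → 62 bp
  96–127 → 32 bp
  128–134 → 7 bp
Sorted largest to smallest: 62, 32, 17, 16, 7 bp.

62, 32, 17, 16, 7 bp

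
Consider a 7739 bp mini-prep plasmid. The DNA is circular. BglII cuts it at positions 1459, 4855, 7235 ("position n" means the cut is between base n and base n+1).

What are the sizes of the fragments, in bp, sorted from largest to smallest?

3396, 2380, 1963 bp

Circular molecule, 3 cuts → 3 fragments:
  4855 − 1459 = 3396 bp
  7235 − 4855 = 2380 bp
  wrap: 7739 − 7235 + 1459 = 1963 bp
Sorted largest to smallest: 3396, 2380, 1963 bp.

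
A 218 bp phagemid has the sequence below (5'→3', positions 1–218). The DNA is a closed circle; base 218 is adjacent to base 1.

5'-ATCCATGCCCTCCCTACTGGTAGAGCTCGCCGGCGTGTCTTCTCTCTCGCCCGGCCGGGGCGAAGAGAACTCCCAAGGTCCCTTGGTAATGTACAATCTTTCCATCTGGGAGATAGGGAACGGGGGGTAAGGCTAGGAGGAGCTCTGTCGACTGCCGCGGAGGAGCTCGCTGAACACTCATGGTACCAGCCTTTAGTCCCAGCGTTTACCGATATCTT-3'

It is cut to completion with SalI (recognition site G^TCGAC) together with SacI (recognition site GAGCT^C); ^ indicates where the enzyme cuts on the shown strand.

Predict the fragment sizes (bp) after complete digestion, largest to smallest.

The SalI site (GTCGAC) starts at position 147.
SalI cuts after the first base of each site, so after position 147.
SacI sites (GAGCTC) start at positions 23, 140, 163.
SacI cuts after base 5 of each site (before the last base), so after positions 27, 144, 167.
Combined cut positions: 27, 144, 147, 167.
Circular molecule, 4 cuts → 4 fragments:
  28–144 → 117 bp
  145–147 → 3 bp
  148–167 → 20 bp
  168–218 then 1–27 → 51 + 27 = 78 bp
Sorted largest to smallest: 117, 78, 20, 3 bp.

117, 78, 20, 3 bp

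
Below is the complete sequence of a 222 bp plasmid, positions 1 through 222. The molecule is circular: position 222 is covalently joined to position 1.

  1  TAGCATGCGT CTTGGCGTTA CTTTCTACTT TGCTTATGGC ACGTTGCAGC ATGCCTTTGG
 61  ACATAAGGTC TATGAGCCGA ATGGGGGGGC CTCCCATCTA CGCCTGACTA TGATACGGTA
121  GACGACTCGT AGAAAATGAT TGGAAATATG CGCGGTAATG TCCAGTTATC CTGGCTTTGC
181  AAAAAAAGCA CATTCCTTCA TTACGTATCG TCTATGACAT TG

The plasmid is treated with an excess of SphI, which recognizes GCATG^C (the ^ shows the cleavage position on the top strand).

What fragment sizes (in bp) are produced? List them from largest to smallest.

176, 46 bp

SphI sites (GCATGC) start at positions 3, 49.
SphI cuts after base 5 of each site (before the last base), so after positions 7, 53.
Circular molecule, 2 cuts → 2 fragments:
  8–53 → 46 bp
  54–222 then 1–7 → 169 + 7 = 176 bp
Sorted largest to smallest: 176, 46 bp.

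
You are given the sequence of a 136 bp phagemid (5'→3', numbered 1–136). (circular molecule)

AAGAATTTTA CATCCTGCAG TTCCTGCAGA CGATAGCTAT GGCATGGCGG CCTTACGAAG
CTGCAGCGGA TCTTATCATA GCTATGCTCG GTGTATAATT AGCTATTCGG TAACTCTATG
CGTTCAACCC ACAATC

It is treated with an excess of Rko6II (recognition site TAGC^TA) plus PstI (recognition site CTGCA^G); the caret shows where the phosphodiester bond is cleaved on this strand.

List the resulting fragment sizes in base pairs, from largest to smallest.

52, 28, 21, 17, 9, 9 bp

Rko6II sites (TAGCTA) start at positions 34, 79, 100.
Rko6II cuts after base 4 of each site, so after positions 37, 82, 103.
PstI sites (CTGCAG) start at positions 15, 24, 61.
PstI cuts after base 5 of each site (before the last base), so after positions 19, 28, 65.
Combined cut positions: 19, 28, 37, 65, 82, 103.
Circular molecule, 6 cuts → 6 fragments:
  20–28 → 9 bp
  29–37 → 9 bp
  38–65 → 28 bp
  66–82 → 17 bp
  83–103 → 21 bp
  104–136 then 1–19 → 33 + 19 = 52 bp
Sorted largest to smallest: 52, 28, 21, 17, 9, 9 bp.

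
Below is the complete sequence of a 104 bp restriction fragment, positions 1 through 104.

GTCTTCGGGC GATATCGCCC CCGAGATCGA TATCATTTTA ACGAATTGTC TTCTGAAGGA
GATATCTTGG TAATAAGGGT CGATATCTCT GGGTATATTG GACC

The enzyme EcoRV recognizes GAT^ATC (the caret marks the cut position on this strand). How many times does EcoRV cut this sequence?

GATATC occurs starting at positions 11, 29, 61, 82.
EcoRV cuts at 4 sites.

4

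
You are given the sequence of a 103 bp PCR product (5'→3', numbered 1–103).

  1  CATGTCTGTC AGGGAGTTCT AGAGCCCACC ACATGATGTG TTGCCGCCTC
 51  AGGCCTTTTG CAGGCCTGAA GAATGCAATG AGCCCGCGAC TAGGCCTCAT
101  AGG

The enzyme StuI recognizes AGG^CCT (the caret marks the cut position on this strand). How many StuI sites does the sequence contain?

AGGCCT occurs starting at positions 51, 62, 92.
StuI cuts at 3 sites.

3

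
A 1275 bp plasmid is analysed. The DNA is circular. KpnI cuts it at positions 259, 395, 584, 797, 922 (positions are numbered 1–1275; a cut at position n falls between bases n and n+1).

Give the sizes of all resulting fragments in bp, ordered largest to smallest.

612, 213, 189, 136, 125 bp

Circular molecule, 5 cuts → 5 fragments:
  395 − 259 = 136 bp
  584 − 395 = 189 bp
  797 − 584 = 213 bp
  922 − 797 = 125 bp
  wrap: 1275 − 922 + 259 = 612 bp
Sorted largest to smallest: 612, 213, 189, 136, 125 bp.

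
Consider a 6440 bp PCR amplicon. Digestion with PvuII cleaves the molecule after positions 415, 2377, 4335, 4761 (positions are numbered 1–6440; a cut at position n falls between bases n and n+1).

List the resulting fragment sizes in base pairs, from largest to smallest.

Linear molecule, 4 cuts → 5 fragments:
  415 − 0 = 415 bp
  2377 − 415 = 1962 bp
  4335 − 2377 = 1958 bp
  4761 − 4335 = 426 bp
  6440 − 4761 = 1679 bp
Sorted largest to smallest: 1962, 1958, 1679, 426, 415 bp.

1962, 1958, 1679, 426, 415 bp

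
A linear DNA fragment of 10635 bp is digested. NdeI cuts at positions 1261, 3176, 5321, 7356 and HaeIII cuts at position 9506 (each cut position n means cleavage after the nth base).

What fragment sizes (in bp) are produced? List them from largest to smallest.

Combined cut positions (sorted): 1261, 3176, 5321, 7356, 9506.
Linear molecule, 5 cuts → 6 fragments:
  1261 − 0 = 1261 bp
  3176 − 1261 = 1915 bp
  5321 − 3176 = 2145 bp
  7356 − 5321 = 2035 bp
  9506 − 7356 = 2150 bp
  10635 − 9506 = 1129 bp
Sorted largest to smallest: 2150, 2145, 2035, 1915, 1261, 1129 bp.

2150, 2145, 2035, 1915, 1261, 1129 bp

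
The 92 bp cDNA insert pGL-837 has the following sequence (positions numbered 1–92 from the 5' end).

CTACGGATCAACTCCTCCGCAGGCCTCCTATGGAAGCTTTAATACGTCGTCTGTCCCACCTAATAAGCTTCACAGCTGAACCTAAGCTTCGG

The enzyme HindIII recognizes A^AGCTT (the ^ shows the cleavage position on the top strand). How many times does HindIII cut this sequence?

AAGCTT occurs starting at positions 34, 65, 84.
HindIII cuts at 3 sites.

3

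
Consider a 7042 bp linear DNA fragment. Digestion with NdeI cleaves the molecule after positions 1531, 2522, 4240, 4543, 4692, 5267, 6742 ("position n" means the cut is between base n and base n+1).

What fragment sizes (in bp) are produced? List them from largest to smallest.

1718, 1531, 1475, 991, 575, 303, 300, 149 bp

Linear molecule, 7 cuts → 8 fragments:
  1531 − 0 = 1531 bp
  2522 − 1531 = 991 bp
  4240 − 2522 = 1718 bp
  4543 − 4240 = 303 bp
  4692 − 4543 = 149 bp
  5267 − 4692 = 575 bp
  6742 − 5267 = 1475 bp
  7042 − 6742 = 300 bp
Sorted largest to smallest: 1718, 1531, 1475, 991, 575, 303, 300, 149 bp.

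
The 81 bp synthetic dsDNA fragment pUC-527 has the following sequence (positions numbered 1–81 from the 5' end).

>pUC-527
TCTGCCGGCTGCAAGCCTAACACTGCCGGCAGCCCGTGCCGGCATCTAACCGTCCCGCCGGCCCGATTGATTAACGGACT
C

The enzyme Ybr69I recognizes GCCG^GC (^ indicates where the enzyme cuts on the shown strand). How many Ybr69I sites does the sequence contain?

4

GCCGGC occurs starting at positions 4, 25, 38, 57.
Ybr69I cuts at 4 sites.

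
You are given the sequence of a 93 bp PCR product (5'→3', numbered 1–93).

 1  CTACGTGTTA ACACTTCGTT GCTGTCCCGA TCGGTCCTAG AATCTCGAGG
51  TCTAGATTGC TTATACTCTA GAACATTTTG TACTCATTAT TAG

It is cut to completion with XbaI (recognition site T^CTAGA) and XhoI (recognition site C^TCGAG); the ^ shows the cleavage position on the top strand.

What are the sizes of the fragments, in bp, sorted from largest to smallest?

XbaI sites (TCTAGA) start at positions 51, 67.
XbaI cuts after the first base of each site, so after positions 51, 67.
The XhoI site (CTCGAG) starts at position 44.
XhoI cuts after the first base of each site, so after position 44.
Combined cut positions: 44, 51, 67.
Linear molecule, 3 cuts → 4 fragments:
  1–44 → 44 bp
  45–51 → 7 bp
  52–67 → 16 bp
  68–93 → 26 bp
Sorted largest to smallest: 44, 26, 16, 7 bp.

44, 26, 16, 7 bp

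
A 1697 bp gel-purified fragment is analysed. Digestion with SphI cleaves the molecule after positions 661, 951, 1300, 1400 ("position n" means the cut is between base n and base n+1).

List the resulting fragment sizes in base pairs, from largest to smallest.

661, 349, 297, 290, 100 bp

Linear molecule, 4 cuts → 5 fragments:
  661 − 0 = 661 bp
  951 − 661 = 290 bp
  1300 − 951 = 349 bp
  1400 − 1300 = 100 bp
  1697 − 1400 = 297 bp
Sorted largest to smallest: 661, 349, 297, 290, 100 bp.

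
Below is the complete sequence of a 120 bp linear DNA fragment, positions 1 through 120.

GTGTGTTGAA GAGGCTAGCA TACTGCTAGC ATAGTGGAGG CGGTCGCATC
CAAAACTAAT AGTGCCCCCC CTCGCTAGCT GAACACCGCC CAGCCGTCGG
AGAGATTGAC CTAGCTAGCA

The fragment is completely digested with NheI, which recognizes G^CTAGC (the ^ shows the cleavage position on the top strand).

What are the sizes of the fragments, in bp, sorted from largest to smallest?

NheI sites (GCTAGC) start at positions 14, 25, 74, 114.
NheI cuts after the first base of each site, so after positions 14, 25, 74, 114.
Linear molecule, 4 cuts → 5 fragments:
  1–14 → 14 bp
  15–25 → 11 bp
  26–74 → 49 bp
  75–114 → 40 bp
  115–120 → 6 bp
Sorted largest to smallest: 49, 40, 14, 11, 6 bp.

49, 40, 14, 11, 6 bp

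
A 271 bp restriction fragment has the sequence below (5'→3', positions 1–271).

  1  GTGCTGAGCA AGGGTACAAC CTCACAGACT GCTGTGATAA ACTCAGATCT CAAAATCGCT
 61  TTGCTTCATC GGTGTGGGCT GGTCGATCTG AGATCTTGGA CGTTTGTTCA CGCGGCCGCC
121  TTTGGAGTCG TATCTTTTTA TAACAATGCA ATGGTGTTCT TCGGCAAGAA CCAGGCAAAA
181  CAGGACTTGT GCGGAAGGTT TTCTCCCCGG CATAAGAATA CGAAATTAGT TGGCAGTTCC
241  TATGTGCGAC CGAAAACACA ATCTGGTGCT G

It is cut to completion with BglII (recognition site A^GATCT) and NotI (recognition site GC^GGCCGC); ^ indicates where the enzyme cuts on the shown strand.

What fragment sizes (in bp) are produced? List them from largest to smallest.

BglII sites (AGATCT) start at positions 45, 91.
BglII cuts after the first base of each site, so after positions 45, 91.
The NotI site (GCGGCCGC) starts at position 112.
NotI cuts after base 2 of each site, so after position 113.
Combined cut positions: 45, 91, 113.
Linear molecule, 3 cuts → 4 fragments:
  1–45 → 45 bp
  46–91 → 46 bp
  92–113 → 22 bp
  114–271 → 158 bp
Sorted largest to smallest: 158, 46, 45, 22 bp.

158, 46, 45, 22 bp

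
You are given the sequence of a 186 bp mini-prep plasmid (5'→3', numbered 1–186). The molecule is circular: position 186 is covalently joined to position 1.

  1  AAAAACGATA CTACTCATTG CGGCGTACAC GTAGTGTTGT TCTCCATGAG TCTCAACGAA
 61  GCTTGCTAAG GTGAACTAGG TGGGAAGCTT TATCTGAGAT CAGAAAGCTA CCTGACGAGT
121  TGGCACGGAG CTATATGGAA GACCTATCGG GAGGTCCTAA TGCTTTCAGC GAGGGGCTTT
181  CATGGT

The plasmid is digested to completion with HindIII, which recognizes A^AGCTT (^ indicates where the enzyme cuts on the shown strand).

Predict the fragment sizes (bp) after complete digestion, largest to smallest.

160, 26 bp

HindIII sites (AAGCTT) start at positions 59, 85.
HindIII cuts after the first base of each site, so after positions 59, 85.
Circular molecule, 2 cuts → 2 fragments:
  60–85 → 26 bp
  86–186 then 1–59 → 101 + 59 = 160 bp
Sorted largest to smallest: 160, 26 bp.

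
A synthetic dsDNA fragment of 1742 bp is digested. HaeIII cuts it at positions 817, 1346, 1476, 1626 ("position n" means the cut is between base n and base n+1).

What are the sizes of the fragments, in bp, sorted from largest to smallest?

817, 529, 150, 130, 116 bp

Linear molecule, 4 cuts → 5 fragments:
  817 − 0 = 817 bp
  1346 − 817 = 529 bp
  1476 − 1346 = 130 bp
  1626 − 1476 = 150 bp
  1742 − 1626 = 116 bp
Sorted largest to smallest: 817, 529, 150, 130, 116 bp.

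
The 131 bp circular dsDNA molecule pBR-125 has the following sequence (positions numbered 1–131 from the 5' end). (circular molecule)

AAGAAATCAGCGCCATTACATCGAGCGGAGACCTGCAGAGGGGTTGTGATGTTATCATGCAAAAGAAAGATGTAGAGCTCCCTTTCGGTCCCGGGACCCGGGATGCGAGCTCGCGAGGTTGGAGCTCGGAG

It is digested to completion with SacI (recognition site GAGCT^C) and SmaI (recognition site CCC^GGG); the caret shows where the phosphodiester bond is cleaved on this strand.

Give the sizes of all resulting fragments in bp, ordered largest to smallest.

SacI sites (GAGCTC) start at positions 75, 107, 122.
SacI cuts after base 5 of each site (before the last base), so after positions 79, 111, 126.
SmaI sites (CCCGGG) start at positions 90, 97.
SmaI cuts after base 3 of each site, so after positions 92, 99.
Combined cut positions: 79, 92, 99, 111, 126.
Circular molecule, 5 cuts → 5 fragments:
  80–92 → 13 bp
  93–99 → 7 bp
  100–111 → 12 bp
  112–126 → 15 bp
  127–131 then 1–79 → 5 + 79 = 84 bp
Sorted largest to smallest: 84, 15, 13, 12, 7 bp.

84, 15, 13, 12, 7 bp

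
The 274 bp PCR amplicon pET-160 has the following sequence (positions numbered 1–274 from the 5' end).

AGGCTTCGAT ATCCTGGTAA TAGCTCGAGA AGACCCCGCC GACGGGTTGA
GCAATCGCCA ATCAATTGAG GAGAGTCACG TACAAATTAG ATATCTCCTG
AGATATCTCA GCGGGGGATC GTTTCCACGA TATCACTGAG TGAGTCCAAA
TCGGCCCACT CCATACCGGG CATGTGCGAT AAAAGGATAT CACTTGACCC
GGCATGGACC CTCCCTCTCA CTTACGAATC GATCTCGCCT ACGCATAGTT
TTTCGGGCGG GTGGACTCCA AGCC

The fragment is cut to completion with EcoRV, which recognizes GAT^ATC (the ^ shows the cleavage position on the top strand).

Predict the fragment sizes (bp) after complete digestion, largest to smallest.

EcoRV sites (GATATC) start at positions 8, 90, 102, 129, 186.
EcoRV cuts after base 3 of each site, so after positions 10, 92, 104, 131, 188.
Linear molecule, 5 cuts → 6 fragments:
  1–10 → 10 bp
  11–92 → 82 bp
  93–104 → 12 bp
  105–131 → 27 bp
  132–188 → 57 bp
  189–274 → 86 bp
Sorted largest to smallest: 86, 82, 57, 27, 12, 10 bp.

86, 82, 57, 27, 12, 10 bp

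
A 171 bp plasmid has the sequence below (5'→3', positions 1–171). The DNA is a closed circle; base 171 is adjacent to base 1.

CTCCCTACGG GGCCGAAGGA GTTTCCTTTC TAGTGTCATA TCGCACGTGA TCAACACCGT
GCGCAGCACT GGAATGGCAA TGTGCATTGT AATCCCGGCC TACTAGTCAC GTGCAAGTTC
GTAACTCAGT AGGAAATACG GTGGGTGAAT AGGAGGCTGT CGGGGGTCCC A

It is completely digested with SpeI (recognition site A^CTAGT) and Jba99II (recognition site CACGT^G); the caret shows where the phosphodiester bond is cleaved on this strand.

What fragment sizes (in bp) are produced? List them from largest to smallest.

The SpeI site (ACTAGT) starts at position 102.
SpeI cuts after the first base of each site, so after position 102.
Jba99II sites (CACGTG) start at positions 44, 108.
Jba99II cuts after base 5 of each site (before the last base), so after positions 48, 112.
Combined cut positions: 48, 102, 112.
Circular molecule, 3 cuts → 3 fragments:
  49–102 → 54 bp
  103–112 → 10 bp
  113–171 then 1–48 → 59 + 48 = 107 bp
Sorted largest to smallest: 107, 54, 10 bp.

107, 54, 10 bp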